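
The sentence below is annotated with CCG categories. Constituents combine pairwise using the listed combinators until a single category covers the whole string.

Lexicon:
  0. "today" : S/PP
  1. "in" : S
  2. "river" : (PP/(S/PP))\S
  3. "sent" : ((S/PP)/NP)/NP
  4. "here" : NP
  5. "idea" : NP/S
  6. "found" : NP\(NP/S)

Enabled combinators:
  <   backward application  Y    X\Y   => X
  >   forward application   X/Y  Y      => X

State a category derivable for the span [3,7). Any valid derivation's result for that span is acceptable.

S/PP

[0,7] S   >
  [0,1] "today" : S/PP
  [1,7] PP   >
    [1,3] PP/(S/PP)   <
      [1,2] "in" : S
      [2,3] "river" : (PP/(S/PP))\S
    [3,7] S/PP   >
      [3,5] (S/PP)/NP   >
        [3,4] "sent" : ((S/PP)/NP)/NP
        [4,5] "here" : NP
      [5,7] NP   <
        [5,6] "idea" : NP/S
        [6,7] "found" : NP\(NP/S)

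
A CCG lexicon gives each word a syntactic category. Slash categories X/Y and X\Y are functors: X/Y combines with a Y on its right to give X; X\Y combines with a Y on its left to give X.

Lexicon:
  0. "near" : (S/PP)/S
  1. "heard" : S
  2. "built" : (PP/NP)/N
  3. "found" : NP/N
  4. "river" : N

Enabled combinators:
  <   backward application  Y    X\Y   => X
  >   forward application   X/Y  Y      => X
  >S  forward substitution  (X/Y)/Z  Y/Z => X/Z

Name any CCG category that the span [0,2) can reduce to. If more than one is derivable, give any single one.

S/PP

[0,5] S   >
  [0,2] S/PP   >
    [0,1] "near" : (S/PP)/S
    [1,2] "heard" : S
  [2,5] PP   >
    [2,4] PP/N   >S
      [2,3] "built" : (PP/NP)/N
      [3,4] "found" : NP/N
    [4,5] "river" : N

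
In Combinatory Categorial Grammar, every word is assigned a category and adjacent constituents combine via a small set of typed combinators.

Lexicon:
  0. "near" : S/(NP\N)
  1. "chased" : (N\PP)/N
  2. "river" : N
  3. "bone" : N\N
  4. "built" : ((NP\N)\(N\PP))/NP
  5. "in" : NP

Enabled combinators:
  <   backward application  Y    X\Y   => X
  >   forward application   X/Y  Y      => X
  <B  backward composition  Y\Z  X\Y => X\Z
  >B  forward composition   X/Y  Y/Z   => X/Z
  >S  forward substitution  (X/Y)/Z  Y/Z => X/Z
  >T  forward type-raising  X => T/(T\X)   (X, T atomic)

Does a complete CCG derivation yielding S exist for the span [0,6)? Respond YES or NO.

[0,6] S   >
  [0,1] "near" : S/(NP\N)
  [1,6] NP\N   <
    [1,4] N\PP   <B
      [1,3] N\PP   >
        [1,2] "chased" : (N\PP)/N
        [2,3] "river" : N
      [3,4] "bone" : N\N
    [4,6] (NP\N)\(N\PP)   >
      [4,5] "built" : ((NP\N)\(N\PP))/NP
      [5,6] "in" : NP

YES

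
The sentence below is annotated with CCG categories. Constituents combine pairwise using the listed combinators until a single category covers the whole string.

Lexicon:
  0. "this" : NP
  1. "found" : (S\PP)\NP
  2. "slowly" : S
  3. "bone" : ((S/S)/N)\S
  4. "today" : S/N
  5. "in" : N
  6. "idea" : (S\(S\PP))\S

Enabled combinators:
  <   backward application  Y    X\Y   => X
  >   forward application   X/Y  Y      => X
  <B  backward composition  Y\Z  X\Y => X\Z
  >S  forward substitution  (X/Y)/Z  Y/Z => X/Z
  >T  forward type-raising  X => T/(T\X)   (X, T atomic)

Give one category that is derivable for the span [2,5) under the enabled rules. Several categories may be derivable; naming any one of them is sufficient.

[0,7] S   <
  [0,2] S\PP   <
    [0,1] "this" : NP
    [1,2] "found" : (S\PP)\NP
  [2,7] S\(S\PP)   <
    [2,6] S   >
      [2,5] S/N   >S
        [2,4] (S/S)/N   <
          [2,3] "slowly" : S
          [3,4] "bone" : ((S/S)/N)\S
        [4,5] "today" : S/N
      [5,6] "in" : N
    [6,7] "idea" : (S\(S\PP))\S

S/N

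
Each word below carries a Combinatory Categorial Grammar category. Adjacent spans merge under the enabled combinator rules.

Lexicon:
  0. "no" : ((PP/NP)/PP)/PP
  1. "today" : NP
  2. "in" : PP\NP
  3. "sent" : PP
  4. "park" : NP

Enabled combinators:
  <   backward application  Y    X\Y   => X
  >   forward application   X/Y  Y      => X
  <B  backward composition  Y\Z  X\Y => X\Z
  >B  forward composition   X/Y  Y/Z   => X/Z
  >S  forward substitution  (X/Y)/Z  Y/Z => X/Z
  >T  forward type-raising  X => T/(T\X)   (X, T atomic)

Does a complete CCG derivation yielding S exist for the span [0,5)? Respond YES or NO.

((PP/NP)/PP)/PP NP PP\NP PP NP
CKY chart[0,5] = {N/(N\PP), NP/(NP\PP), PP, PP/(NP\NP), PP/(PP\PP), S/(S\PP)}; S ∉ chart

NO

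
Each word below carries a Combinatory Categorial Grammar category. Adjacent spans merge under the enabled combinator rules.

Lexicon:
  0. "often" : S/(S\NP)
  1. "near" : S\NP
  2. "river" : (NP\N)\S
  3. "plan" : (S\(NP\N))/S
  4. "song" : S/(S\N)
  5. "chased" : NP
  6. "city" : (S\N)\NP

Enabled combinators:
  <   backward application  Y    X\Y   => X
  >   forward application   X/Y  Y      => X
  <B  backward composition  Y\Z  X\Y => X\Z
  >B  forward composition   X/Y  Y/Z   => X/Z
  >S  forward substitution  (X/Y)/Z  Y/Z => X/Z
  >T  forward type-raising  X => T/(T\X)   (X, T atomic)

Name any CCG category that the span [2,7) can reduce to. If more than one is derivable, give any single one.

S\S

[0,7] S   >
  [0,1] "often" : S/(S\NP)
  [1,7] S\NP   <B
    [1,2] "near" : S\NP
    [2,7] S\S   <B
      [2,3] "river" : (NP\N)\S
      [3,7] S\(NP\N)   >
        [3,4] "plan" : (S\(NP\N))/S
        [4,7] S   >
          [4,5] "song" : S/(S\N)
          [5,7] S\N   <
            [5,6] "chased" : NP
            [6,7] "city" : (S\N)\NP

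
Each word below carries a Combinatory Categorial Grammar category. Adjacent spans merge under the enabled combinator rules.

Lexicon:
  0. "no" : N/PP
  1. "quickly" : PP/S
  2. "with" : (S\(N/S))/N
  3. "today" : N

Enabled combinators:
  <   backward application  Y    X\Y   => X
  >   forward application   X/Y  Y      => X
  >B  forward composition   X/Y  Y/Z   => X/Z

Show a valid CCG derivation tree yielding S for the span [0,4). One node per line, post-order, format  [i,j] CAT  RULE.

[0,4] S   <
  [0,2] N/S   >B
    [0,1] "no" : N/PP
    [1,2] "quickly" : PP/S
  [2,4] S\(N/S)   >
    [2,3] "with" : (S\(N/S))/N
    [3,4] "today" : N

[0,1] N/PP  lex  "no"
[1,2] PP/S  lex  "quickly"
[0,2] N/S  >B  k=1
[2,3] (S\(N/S))/N  lex  "with"
[3,4] N  lex  "today"
[2,4] S\(N/S)  >  k=3
[0,4] S  <  k=2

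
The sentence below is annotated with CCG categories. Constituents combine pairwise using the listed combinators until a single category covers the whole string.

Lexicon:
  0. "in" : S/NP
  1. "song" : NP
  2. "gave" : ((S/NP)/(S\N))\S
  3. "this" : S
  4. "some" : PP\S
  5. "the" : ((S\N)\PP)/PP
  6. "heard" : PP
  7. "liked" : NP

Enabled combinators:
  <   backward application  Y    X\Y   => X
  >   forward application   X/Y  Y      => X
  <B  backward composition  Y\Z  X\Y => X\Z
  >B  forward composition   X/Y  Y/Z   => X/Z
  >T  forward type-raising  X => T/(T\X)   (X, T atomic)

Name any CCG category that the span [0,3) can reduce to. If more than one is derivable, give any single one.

[0,8] S   >
  [0,7] S/NP   >
    [0,3] (S/NP)/(S\N)   <
      [0,2] S   >
        [0,1] "in" : S/NP
        [1,2] "song" : NP
      [2,3] "gave" : ((S/NP)/(S\N))\S
    [3,7] S\N   <
      [3,5] PP   >
        [3,4] PP/(PP\S)   >T
          [3,4] "this" : S
        [4,5] "some" : PP\S
      [5,7] (S\N)\PP   >
        [5,6] "the" : ((S\N)\PP)/PP
        [6,7] "heard" : PP
  [7,8] "liked" : NP

(S/NP)/(S\N)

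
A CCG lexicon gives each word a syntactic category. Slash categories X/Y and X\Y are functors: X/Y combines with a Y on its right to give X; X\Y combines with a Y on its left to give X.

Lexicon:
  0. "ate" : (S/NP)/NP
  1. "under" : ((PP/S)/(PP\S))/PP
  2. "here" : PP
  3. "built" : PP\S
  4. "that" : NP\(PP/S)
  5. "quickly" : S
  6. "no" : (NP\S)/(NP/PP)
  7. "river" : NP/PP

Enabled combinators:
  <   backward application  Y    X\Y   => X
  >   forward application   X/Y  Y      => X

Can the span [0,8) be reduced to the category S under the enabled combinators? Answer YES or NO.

[0,8] S   >
  [0,5] S/NP   >
    [0,1] "ate" : (S/NP)/NP
    [1,5] NP   <
      [1,4] PP/S   >
        [1,3] (PP/S)/(PP\S)   >
          [1,2] "under" : ((PP/S)/(PP\S))/PP
          [2,3] "here" : PP
        [3,4] "built" : PP\S
      [4,5] "that" : NP\(PP/S)
  [5,8] NP   <
    [5,6] "quickly" : S
    [6,8] NP\S   >
      [6,7] "no" : (NP\S)/(NP/PP)
      [7,8] "river" : NP/PP

YES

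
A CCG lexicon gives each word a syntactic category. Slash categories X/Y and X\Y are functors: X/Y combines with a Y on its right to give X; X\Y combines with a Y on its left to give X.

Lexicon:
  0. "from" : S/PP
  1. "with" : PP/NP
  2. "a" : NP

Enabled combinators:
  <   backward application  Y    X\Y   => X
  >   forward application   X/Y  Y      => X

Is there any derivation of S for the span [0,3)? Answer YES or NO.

YES

[0,3] S   >
  [0,1] "from" : S/PP
  [1,3] PP   >
    [1,2] "with" : PP/NP
    [2,3] "a" : NP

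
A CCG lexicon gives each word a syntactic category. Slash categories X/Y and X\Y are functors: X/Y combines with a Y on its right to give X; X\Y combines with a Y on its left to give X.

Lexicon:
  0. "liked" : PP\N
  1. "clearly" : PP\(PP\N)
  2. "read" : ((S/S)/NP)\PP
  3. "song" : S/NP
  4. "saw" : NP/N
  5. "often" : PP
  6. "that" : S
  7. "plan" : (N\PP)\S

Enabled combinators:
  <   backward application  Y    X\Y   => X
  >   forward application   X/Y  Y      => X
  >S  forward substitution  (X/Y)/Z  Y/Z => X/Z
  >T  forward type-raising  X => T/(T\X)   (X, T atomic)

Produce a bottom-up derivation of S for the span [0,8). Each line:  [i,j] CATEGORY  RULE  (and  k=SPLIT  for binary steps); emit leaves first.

[0,1] PP\N  lex  "liked"
[1,2] PP\(PP\N)  lex  "clearly"
[0,2] PP  <  k=1
[2,3] ((S/S)/NP)\PP  lex  "read"
[0,3] (S/S)/NP  <  k=2
[3,4] S/NP  lex  "song"
[0,4] S/NP  >S  k=3
[4,5] NP/N  lex  "saw"
[5,6] PP  lex  "often"
[5,6] N/(N\PP)  >T
[6,7] S  lex  "that"
[7,8] (N\PP)\S  lex  "plan"
[6,8] N\PP  <  k=7
[5,8] N  >  k=6
[4,8] NP  >  k=5
[0,8] S  >  k=4

[0,8] S   >
  [0,4] S/NP   >S
    [0,3] (S/S)/NP   <
      [0,2] PP   <
        [0,1] "liked" : PP\N
        [1,2] "clearly" : PP\(PP\N)
      [2,3] "read" : ((S/S)/NP)\PP
    [3,4] "song" : S/NP
  [4,8] NP   >
    [4,5] "saw" : NP/N
    [5,8] N   >
      [5,6] N/(N\PP)   >T
        [5,6] "often" : PP
      [6,8] N\PP   <
        [6,7] "that" : S
        [7,8] "plan" : (N\PP)\S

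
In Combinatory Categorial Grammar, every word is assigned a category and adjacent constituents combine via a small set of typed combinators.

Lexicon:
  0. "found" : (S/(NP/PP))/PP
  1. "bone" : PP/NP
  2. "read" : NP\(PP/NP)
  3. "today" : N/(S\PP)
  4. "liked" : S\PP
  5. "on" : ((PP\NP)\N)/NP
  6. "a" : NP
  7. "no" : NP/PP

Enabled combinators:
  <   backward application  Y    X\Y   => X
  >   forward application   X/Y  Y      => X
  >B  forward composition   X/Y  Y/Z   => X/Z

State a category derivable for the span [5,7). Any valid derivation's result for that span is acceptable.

[0,8] S   >
  [0,7] S/(NP/PP)   >
    [0,1] "found" : (S/(NP/PP))/PP
    [1,7] PP   <
      [1,3] NP   <
        [1,2] "bone" : PP/NP
        [2,3] "read" : NP\(PP/NP)
      [3,7] PP\NP   <
        [3,5] N   >
          [3,4] "today" : N/(S\PP)
          [4,5] "liked" : S\PP
        [5,7] (PP\NP)\N   >
          [5,6] "on" : ((PP\NP)\N)/NP
          [6,7] "a" : NP
  [7,8] "no" : NP/PP

(PP\NP)\N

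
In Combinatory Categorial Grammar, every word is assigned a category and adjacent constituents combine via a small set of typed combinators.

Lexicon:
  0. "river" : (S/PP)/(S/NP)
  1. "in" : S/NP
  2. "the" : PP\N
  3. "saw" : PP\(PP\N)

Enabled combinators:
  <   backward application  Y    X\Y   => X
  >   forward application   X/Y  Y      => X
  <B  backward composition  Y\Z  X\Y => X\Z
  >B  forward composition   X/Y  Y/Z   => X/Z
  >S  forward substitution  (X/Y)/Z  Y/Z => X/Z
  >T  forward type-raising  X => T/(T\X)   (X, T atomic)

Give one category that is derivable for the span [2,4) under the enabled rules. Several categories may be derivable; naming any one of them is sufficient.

[0,4] S   >
  [0,2] S/PP   >
    [0,1] "river" : (S/PP)/(S/NP)
    [1,2] "in" : S/NP
  [2,4] PP   <
    [2,3] "the" : PP\N
    [3,4] "saw" : PP\(PP\N)

PP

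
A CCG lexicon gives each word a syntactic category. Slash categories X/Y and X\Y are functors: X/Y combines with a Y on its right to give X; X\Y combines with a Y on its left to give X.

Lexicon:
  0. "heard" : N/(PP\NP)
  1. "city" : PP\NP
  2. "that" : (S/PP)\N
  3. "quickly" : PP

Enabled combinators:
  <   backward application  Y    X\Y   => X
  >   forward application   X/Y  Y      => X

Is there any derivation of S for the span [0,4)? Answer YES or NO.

[0,4] S   >
  [0,3] S/PP   <
    [0,2] N   >
      [0,1] "heard" : N/(PP\NP)
      [1,2] "city" : PP\NP
    [2,3] "that" : (S/PP)\N
  [3,4] "quickly" : PP

YES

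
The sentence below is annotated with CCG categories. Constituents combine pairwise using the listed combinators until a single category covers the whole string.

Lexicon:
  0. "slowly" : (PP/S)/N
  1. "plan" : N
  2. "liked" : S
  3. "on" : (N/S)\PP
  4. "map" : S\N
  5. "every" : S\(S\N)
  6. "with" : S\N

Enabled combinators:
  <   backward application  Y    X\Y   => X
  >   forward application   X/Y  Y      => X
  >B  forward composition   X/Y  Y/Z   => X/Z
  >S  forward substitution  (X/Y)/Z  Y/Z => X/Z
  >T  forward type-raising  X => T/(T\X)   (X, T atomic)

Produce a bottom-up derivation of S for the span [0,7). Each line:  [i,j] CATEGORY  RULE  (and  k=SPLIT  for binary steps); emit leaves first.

[0,7] S   <
  [0,6] N   >
    [0,4] N/S   <
      [0,3] PP   >
        [0,2] PP/S   >
          [0,1] "slowly" : (PP/S)/N
          [1,2] "plan" : N
        [2,3] "liked" : S
      [3,4] "on" : (N/S)\PP
    [4,6] S   <
      [4,5] "map" : S\N
      [5,6] "every" : S\(S\N)
  [6,7] "with" : S\N

[0,1] (PP/S)/N  lex  "slowly"
[1,2] N  lex  "plan"
[0,2] PP/S  >  k=1
[2,3] S  lex  "liked"
[0,3] PP  >  k=2
[3,4] (N/S)\PP  lex  "on"
[0,4] N/S  <  k=3
[4,5] S\N  lex  "map"
[5,6] S\(S\N)  lex  "every"
[4,6] S  <  k=5
[0,6] N  >  k=4
[6,7] S\N  lex  "with"
[0,7] S  <  k=6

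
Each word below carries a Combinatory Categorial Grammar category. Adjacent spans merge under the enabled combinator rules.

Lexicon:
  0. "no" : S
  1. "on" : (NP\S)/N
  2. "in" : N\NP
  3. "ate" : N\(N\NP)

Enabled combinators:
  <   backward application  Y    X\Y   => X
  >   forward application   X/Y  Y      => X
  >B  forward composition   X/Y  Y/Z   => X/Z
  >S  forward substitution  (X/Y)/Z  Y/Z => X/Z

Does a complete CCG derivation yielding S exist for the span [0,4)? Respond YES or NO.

S (NP\S)/N N\NP N\(N\NP)
CKY chart[0,4] = {NP}; S ∉ chart

NO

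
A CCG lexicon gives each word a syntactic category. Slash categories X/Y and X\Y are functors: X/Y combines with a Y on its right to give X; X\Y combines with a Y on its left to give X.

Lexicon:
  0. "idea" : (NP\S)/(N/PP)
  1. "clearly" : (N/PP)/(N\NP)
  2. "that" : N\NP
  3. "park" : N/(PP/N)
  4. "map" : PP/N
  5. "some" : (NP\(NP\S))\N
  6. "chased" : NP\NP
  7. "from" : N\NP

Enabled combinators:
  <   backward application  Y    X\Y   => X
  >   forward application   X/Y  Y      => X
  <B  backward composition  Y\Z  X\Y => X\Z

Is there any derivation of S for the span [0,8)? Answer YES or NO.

(NP\S)/(N/PP) (N/PP)/(N\NP) N\NP N/(PP/N) PP/N (NP\(NP\S))\N NP\NP N\NP
CKY chart[0,8] = {N}; S ∉ chart

NO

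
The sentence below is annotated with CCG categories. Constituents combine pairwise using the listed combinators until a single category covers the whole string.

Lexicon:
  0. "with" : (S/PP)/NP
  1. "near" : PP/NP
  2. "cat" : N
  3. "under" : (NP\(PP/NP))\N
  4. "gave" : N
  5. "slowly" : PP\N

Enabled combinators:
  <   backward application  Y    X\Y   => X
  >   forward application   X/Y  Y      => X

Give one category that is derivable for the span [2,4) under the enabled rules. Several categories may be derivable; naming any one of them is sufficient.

[0,6] S   >
  [0,4] S/PP   >
    [0,1] "with" : (S/PP)/NP
    [1,4] NP   <
      [1,2] "near" : PP/NP
      [2,4] NP\(PP/NP)   <
        [2,3] "cat" : N
        [3,4] "under" : (NP\(PP/NP))\N
  [4,6] PP   <
    [4,5] "gave" : N
    [5,6] "slowly" : PP\N

NP\(PP/NP)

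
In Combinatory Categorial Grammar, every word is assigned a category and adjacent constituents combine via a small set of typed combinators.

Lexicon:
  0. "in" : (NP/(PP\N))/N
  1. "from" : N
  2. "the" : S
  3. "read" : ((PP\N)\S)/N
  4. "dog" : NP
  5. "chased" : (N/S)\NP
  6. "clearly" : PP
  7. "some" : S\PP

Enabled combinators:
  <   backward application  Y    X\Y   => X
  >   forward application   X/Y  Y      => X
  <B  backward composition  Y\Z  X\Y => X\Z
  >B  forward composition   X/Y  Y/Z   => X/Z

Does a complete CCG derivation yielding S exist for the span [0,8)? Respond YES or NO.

NO

(NP/(PP\N))/N N S ((PP\N)\S)/N NP (N/S)\NP PP S\PP
CKY chart[0,8] = {NP}; S ∉ chart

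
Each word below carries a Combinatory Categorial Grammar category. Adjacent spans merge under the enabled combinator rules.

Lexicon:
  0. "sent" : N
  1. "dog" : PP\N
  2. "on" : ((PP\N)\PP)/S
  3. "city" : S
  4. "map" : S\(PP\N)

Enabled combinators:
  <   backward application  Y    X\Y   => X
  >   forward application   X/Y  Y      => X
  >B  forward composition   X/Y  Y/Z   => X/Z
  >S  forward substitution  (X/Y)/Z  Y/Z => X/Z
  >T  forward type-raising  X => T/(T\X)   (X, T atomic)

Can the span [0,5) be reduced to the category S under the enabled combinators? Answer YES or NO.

YES

[0,5] S   <
  [0,4] PP\N   <
    [0,2] PP   <
      [0,1] "sent" : N
      [1,2] "dog" : PP\N
    [2,4] (PP\N)\PP   >
      [2,3] "on" : ((PP\N)\PP)/S
      [3,4] "city" : S
  [4,5] "map" : S\(PP\N)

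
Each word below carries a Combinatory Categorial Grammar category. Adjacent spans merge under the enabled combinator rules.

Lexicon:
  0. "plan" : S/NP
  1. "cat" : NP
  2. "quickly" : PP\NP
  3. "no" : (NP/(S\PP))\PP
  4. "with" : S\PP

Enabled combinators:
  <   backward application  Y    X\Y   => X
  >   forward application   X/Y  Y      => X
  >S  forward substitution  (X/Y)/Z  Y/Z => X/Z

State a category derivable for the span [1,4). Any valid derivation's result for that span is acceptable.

[0,5] S   >
  [0,1] "plan" : S/NP
  [1,5] NP   >
    [1,4] NP/(S\PP)   <
      [1,3] PP   <
        [1,2] "cat" : NP
        [2,3] "quickly" : PP\NP
      [3,4] "no" : (NP/(S\PP))\PP
    [4,5] "with" : S\PP

NP/(S\PP)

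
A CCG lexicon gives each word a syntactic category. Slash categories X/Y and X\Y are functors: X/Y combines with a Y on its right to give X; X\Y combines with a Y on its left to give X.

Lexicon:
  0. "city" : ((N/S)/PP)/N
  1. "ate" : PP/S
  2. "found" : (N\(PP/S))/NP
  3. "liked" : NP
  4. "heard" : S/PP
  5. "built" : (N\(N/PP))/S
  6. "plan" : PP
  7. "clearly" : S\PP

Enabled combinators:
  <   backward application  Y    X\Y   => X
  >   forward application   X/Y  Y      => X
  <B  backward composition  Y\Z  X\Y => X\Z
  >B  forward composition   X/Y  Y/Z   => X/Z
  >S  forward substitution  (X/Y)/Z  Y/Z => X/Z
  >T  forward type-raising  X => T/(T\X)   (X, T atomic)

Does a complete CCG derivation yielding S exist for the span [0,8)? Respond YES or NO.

((N/S)/PP)/N PP/S (N\(PP/S))/NP NP S/PP (N\(N/PP))/S PP S\PP
CKY chart[0,8] = {N, N/(N\N), NP/(NP\N), PP/(PP\N), S/(S\N)}; S ∉ chart

NO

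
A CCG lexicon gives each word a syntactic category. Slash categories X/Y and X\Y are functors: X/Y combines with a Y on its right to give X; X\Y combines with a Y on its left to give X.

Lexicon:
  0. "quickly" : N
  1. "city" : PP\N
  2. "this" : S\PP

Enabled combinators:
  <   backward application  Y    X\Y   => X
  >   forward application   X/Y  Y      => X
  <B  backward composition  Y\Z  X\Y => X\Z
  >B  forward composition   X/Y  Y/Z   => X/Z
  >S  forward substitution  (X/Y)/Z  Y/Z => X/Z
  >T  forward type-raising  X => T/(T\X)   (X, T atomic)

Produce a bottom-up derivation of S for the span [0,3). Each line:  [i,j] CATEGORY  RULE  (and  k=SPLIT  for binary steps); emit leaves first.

[0,3] S   <
  [0,2] PP   >
    [0,1] PP/(PP\N)   >T
      [0,1] "quickly" : N
    [1,2] "city" : PP\N
  [2,3] "this" : S\PP

[0,1] N  lex  "quickly"
[0,1] PP/(PP\N)  >T
[1,2] PP\N  lex  "city"
[0,2] PP  >  k=1
[2,3] S\PP  lex  "this"
[0,3] S  <  k=2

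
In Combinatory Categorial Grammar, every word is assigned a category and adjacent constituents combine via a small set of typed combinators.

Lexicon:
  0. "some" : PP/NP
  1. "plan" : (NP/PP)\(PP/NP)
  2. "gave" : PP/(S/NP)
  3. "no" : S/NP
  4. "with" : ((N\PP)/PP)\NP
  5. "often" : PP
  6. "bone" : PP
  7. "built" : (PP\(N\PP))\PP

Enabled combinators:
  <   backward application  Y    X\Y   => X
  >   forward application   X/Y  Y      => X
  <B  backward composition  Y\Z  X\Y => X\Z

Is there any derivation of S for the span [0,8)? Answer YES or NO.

NO

PP/NP (NP/PP)\(PP/NP) PP/(S/NP) S/NP ((N\PP)/PP)\NP PP PP (PP\(N\PP))\PP
CKY chart[0,8] = {PP}; S ∉ chart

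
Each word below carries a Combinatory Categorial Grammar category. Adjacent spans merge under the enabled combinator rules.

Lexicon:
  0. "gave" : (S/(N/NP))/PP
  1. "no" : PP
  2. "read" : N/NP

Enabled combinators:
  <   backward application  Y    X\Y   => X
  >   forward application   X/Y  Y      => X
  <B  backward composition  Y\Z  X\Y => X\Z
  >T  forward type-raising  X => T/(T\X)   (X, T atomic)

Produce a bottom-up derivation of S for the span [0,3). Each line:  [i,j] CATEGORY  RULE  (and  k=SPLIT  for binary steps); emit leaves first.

[0,3] S   >
  [0,2] S/(N/NP)   >
    [0,1] "gave" : (S/(N/NP))/PP
    [1,2] "no" : PP
  [2,3] "read" : N/NP

[0,1] (S/(N/NP))/PP  lex  "gave"
[1,2] PP  lex  "no"
[0,2] S/(N/NP)  >  k=1
[2,3] N/NP  lex  "read"
[0,3] S  >  k=2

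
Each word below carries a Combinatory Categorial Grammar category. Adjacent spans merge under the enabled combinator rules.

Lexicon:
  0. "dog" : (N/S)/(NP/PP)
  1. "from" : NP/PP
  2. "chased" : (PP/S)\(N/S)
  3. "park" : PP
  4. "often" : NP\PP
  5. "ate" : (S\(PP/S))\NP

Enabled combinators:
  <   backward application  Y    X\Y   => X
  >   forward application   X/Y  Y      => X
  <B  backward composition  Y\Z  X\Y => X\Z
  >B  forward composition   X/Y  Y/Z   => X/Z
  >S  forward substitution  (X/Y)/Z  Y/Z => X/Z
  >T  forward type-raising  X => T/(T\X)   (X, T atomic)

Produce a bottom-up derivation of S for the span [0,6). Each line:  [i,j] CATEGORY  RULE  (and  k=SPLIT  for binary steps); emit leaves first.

[0,6] S   <
  [0,3] PP/S   <
    [0,2] N/S   >
      [0,1] "dog" : (N/S)/(NP/PP)
      [1,2] "from" : NP/PP
    [2,3] "chased" : (PP/S)\(N/S)
  [3,6] S\(PP/S)   <
    [3,5] NP   <
      [3,4] "park" : PP
      [4,5] "often" : NP\PP
    [5,6] "ate" : (S\(PP/S))\NP

[0,1] (N/S)/(NP/PP)  lex  "dog"
[1,2] NP/PP  lex  "from"
[0,2] N/S  >  k=1
[2,3] (PP/S)\(N/S)  lex  "chased"
[0,3] PP/S  <  k=2
[3,4] PP  lex  "park"
[4,5] NP\PP  lex  "often"
[3,5] NP  <  k=4
[5,6] (S\(PP/S))\NP  lex  "ate"
[3,6] S\(PP/S)  <  k=5
[0,6] S  <  k=3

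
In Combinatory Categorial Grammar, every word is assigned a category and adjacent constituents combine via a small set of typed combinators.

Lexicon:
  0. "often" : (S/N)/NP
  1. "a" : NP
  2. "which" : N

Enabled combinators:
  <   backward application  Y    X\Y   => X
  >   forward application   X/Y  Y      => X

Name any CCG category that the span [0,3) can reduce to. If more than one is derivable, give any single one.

S

[0,3] S   >
  [0,2] S/N   >
    [0,1] "often" : (S/N)/NP
    [1,2] "a" : NP
  [2,3] "which" : N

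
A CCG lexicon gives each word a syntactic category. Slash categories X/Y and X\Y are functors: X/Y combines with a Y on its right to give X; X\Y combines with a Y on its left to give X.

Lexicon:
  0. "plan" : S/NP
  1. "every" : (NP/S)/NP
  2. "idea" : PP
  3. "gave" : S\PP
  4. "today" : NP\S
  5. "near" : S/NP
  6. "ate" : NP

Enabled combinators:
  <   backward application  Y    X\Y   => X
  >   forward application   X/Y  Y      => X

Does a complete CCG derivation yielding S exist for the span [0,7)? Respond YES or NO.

[0,7] S   >
  [0,1] "plan" : S/NP
  [1,7] NP   >
    [1,5] NP/S   >
      [1,2] "every" : (NP/S)/NP
      [2,5] NP   <
        [2,4] S   <
          [2,3] "idea" : PP
          [3,4] "gave" : S\PP
        [4,5] "today" : NP\S
    [5,7] S   >
      [5,6] "near" : S/NP
      [6,7] "ate" : NP

YES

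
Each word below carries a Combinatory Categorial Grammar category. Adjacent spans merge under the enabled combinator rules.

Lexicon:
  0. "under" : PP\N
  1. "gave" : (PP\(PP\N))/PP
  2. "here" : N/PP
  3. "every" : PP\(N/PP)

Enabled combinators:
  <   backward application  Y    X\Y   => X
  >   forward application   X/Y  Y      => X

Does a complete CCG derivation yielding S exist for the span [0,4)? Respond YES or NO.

NO

PP\N (PP\(PP\N))/PP N/PP PP\(N/PP)
CKY chart[0,4] = {PP}; S ∉ chart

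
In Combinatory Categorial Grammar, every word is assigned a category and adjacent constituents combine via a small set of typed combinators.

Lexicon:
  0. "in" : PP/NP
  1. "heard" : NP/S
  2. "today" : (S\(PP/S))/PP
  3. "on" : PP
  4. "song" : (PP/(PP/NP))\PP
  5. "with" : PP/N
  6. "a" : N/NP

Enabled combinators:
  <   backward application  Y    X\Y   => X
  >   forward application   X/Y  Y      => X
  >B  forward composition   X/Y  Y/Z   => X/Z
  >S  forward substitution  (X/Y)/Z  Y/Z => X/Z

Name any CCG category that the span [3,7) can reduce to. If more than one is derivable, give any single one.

[0,7] S   <
  [0,2] PP/S   >B
    [0,1] "in" : PP/NP
    [1,2] "heard" : NP/S
  [2,7] S\(PP/S)   >
    [2,3] "today" : (S\(PP/S))/PP
    [3,7] PP   >
      [3,5] PP/(PP/NP)   <
        [3,4] "on" : PP
        [4,5] "song" : (PP/(PP/NP))\PP
      [5,7] PP/NP   >B
        [5,6] "with" : PP/N
        [6,7] "a" : N/NP

PP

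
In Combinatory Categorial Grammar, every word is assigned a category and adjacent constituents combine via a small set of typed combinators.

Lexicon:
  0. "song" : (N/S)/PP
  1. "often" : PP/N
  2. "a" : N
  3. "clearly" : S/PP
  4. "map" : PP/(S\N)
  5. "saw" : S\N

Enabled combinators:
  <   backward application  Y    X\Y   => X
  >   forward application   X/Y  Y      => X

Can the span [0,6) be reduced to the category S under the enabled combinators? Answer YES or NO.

(N/S)/PP PP/N N S/PP PP/(S\N) S\N
CKY chart[0,6] = {N}; S ∉ chart

NO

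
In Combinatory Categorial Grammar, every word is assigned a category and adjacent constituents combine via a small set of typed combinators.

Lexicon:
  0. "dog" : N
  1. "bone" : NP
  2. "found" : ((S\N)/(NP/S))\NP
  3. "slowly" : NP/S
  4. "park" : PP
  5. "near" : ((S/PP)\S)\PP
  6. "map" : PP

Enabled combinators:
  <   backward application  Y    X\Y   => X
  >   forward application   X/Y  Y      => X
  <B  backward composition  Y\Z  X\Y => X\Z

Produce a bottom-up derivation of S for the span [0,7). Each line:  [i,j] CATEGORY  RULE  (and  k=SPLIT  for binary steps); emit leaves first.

[0,1] N  lex  "dog"
[1,2] NP  lex  "bone"
[2,3] ((S\N)/(NP/S))\NP  lex  "found"
[1,3] (S\N)/(NP/S)  <  k=2
[3,4] NP/S  lex  "slowly"
[1,4] S\N  >  k=3
[0,4] S  <  k=1
[4,5] PP  lex  "park"
[5,6] ((S/PP)\S)\PP  lex  "near"
[4,6] (S/PP)\S  <  k=5
[0,6] S/PP  <  k=4
[6,7] PP  lex  "map"
[0,7] S  >  k=6

[0,7] S   >
  [0,6] S/PP   <
    [0,4] S   <
      [0,1] "dog" : N
      [1,4] S\N   >
        [1,3] (S\N)/(NP/S)   <
          [1,2] "bone" : NP
          [2,3] "found" : ((S\N)/(NP/S))\NP
        [3,4] "slowly" : NP/S
    [4,6] (S/PP)\S   <
      [4,5] "park" : PP
      [5,6] "near" : ((S/PP)\S)\PP
  [6,7] "map" : PP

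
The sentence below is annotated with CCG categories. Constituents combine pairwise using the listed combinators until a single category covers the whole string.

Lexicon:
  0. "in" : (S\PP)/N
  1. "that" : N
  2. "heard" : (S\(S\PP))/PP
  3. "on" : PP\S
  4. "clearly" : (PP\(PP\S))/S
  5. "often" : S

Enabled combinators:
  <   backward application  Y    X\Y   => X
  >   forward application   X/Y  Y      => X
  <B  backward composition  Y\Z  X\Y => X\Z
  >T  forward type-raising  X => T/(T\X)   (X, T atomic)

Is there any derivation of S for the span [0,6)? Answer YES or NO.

[0,6] S   <
  [0,2] S\PP   >
    [0,1] "in" : (S\PP)/N
    [1,2] "that" : N
  [2,6] S\(S\PP)   >
    [2,3] "heard" : (S\(S\PP))/PP
    [3,6] PP   <
      [3,4] "on" : PP\S
      [4,6] PP\(PP\S)   >
        [4,5] "clearly" : (PP\(PP\S))/S
        [5,6] "often" : S

YES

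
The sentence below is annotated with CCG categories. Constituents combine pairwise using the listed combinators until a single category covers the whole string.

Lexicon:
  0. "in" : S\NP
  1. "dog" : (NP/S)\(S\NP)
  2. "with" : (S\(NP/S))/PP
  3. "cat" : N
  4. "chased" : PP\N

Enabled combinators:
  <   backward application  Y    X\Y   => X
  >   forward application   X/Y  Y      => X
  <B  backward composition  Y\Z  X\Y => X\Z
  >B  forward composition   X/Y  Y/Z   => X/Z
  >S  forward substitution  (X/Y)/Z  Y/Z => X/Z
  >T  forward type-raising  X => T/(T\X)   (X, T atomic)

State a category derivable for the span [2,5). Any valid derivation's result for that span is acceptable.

[0,5] S   <
  [0,2] NP/S   <
    [0,1] "in" : S\NP
    [1,2] "dog" : (NP/S)\(S\NP)
  [2,5] S\(NP/S)   >
    [2,3] "with" : (S\(NP/S))/PP
    [3,5] PP   >
      [3,4] PP/(PP\N)   >T
        [3,4] "cat" : N
      [4,5] "chased" : PP\N

S\(NP/S)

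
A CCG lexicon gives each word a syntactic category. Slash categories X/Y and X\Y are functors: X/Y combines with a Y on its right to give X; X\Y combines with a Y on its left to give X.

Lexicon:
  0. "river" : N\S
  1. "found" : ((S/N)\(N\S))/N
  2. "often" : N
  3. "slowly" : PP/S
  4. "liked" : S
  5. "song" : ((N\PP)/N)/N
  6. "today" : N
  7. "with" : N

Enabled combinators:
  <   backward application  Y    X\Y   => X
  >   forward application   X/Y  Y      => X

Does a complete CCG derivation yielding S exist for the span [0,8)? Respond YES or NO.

YES

[0,8] S   >
  [0,3] S/N   <
    [0,1] "river" : N\S
    [1,3] (S/N)\(N\S)   >
      [1,2] "found" : ((S/N)\(N\S))/N
      [2,3] "often" : N
  [3,8] N   <
    [3,5] PP   >
      [3,4] "slowly" : PP/S
      [4,5] "liked" : S
    [5,8] N\PP   >
      [5,7] (N\PP)/N   >
        [5,6] "song" : ((N\PP)/N)/N
        [6,7] "today" : N
      [7,8] "with" : N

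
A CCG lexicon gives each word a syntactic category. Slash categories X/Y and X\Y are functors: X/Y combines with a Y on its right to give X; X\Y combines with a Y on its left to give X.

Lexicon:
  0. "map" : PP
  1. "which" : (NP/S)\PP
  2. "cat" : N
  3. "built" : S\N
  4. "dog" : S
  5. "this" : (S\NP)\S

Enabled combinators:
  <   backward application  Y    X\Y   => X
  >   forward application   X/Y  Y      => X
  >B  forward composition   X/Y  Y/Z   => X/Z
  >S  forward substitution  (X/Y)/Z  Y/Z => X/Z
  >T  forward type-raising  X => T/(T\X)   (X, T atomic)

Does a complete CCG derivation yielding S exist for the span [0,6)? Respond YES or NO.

YES

[0,6] S   <
  [0,4] NP   >
    [0,2] NP/S   <
      [0,1] "map" : PP
      [1,2] "which" : (NP/S)\PP
    [2,4] S   >
      [2,3] S/(S\N)   >T
        [2,3] "cat" : N
      [3,4] "built" : S\N
  [4,6] S\NP   <
    [4,5] "dog" : S
    [5,6] "this" : (S\NP)\S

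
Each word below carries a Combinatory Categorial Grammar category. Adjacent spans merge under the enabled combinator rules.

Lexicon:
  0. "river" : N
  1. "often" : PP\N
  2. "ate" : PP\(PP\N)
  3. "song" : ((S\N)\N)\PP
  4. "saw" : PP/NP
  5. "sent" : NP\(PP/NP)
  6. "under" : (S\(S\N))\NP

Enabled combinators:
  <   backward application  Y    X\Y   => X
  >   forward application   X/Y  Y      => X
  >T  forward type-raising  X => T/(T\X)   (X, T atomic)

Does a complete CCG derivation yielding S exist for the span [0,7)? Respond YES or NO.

YES

[0,7] S   <
  [0,4] S\N   <
    [0,1] "river" : N
    [1,4] (S\N)\N   <
      [1,3] PP   <
        [1,2] "often" : PP\N
        [2,3] "ate" : PP\(PP\N)
      [3,4] "song" : ((S\N)\N)\PP
  [4,7] S\(S\N)   <
    [4,6] NP   <
      [4,5] "saw" : PP/NP
      [5,6] "sent" : NP\(PP/NP)
    [6,7] "under" : (S\(S\N))\NP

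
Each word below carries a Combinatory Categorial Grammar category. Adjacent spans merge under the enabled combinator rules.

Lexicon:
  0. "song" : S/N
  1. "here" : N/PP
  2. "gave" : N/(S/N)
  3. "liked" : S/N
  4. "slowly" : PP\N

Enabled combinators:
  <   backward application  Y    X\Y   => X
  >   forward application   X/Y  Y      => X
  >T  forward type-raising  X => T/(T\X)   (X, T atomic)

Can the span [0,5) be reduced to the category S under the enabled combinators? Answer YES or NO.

[0,5] S   >
  [0,1] "song" : S/N
  [1,5] N   >
    [1,2] "here" : N/PP
    [2,5] PP   <
      [2,4] N   >
        [2,3] "gave" : N/(S/N)
        [3,4] "liked" : S/N
      [4,5] "slowly" : PP\N

YES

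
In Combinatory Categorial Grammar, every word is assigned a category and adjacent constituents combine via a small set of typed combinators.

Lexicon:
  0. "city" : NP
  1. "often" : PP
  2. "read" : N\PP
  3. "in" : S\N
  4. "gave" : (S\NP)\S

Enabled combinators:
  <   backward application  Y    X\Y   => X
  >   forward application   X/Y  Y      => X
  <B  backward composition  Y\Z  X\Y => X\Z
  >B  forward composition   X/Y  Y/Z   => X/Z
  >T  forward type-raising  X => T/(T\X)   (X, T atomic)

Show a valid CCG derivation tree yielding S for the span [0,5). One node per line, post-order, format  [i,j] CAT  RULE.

[0,1] NP  lex  "city"
[1,2] PP  lex  "often"
[2,3] N\PP  lex  "read"
[1,3] N  <  k=2
[3,4] S\N  lex  "in"
[1,4] S  <  k=3
[4,5] (S\NP)\S  lex  "gave"
[1,5] S\NP  <  k=4
[0,5] S  <  k=1

[0,5] S   <
  [0,1] "city" : NP
  [1,5] S\NP   <
    [1,4] S   <
      [1,3] N   <
        [1,2] "often" : PP
        [2,3] "read" : N\PP
      [3,4] "in" : S\N
    [4,5] "gave" : (S\NP)\S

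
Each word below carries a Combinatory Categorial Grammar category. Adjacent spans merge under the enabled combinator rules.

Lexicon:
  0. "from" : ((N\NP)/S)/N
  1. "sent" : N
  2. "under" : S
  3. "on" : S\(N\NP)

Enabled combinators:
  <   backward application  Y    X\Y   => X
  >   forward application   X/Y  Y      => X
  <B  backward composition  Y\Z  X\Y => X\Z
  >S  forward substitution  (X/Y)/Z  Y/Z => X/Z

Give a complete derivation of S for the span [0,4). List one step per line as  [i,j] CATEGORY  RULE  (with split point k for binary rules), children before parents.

[0,4] S   <
  [0,3] N\NP   >
    [0,2] (N\NP)/S   >
      [0,1] "from" : ((N\NP)/S)/N
      [1,2] "sent" : N
    [2,3] "under" : S
  [3,4] "on" : S\(N\NP)

[0,1] ((N\NP)/S)/N  lex  "from"
[1,2] N  lex  "sent"
[0,2] (N\NP)/S  >  k=1
[2,3] S  lex  "under"
[0,3] N\NP  >  k=2
[3,4] S\(N\NP)  lex  "on"
[0,4] S  <  k=3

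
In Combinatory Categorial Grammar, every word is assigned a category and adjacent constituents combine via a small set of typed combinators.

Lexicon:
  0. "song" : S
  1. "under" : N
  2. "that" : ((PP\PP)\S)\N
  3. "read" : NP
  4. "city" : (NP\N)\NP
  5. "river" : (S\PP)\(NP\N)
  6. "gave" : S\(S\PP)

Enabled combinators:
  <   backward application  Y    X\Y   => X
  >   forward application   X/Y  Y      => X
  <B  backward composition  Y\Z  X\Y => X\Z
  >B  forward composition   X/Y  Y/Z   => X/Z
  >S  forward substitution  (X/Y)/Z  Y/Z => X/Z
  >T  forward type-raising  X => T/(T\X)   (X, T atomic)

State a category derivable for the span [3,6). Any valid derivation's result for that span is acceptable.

[0,7] S   <
  [0,6] S\PP   <B
    [0,3] PP\PP   <
      [0,1] "song" : S
      [1,3] (PP\PP)\S   <
        [1,2] "under" : N
        [2,3] "that" : ((PP\PP)\S)\N
    [3,6] S\PP   <
      [3,5] NP\N   <
        [3,4] "read" : NP
        [4,5] "city" : (NP\N)\NP
      [5,6] "river" : (S\PP)\(NP\N)
  [6,7] "gave" : S\(S\PP)

S\PP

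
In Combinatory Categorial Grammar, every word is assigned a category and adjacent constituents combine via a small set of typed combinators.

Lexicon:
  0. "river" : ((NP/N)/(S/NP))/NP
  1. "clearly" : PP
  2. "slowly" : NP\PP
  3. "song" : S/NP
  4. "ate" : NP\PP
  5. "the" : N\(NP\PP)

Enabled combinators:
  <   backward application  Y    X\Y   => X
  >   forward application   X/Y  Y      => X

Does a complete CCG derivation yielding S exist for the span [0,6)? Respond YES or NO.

((NP/N)/(S/NP))/NP PP NP\PP S/NP NP\PP N\(NP\PP)
CKY chart[0,6] = {NP}; S ∉ chart

NO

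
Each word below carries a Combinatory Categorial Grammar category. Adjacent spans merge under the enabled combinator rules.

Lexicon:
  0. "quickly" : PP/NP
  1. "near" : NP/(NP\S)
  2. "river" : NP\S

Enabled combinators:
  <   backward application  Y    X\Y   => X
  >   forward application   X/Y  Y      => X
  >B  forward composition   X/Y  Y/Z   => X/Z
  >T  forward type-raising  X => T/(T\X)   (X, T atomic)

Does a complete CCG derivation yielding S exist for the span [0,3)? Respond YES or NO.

PP/NP NP/(NP\S) NP\S
CKY chart[0,3] = {N/(N\PP), NP/(NP\PP), PP, PP/(NP\NP), PP/(PP\PP), S/(S\PP)}; S ∉ chart

NO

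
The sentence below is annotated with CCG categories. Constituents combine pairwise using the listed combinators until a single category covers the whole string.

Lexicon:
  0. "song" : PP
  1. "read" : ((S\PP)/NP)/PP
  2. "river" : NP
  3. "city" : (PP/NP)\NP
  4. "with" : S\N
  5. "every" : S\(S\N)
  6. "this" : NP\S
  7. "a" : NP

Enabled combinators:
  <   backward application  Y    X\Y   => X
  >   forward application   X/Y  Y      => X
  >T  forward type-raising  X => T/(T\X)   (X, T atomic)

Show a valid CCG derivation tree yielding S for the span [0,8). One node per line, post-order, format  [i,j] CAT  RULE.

[0,8] S   <
  [0,1] "song" : PP
  [1,8] S\PP   >
    [1,7] (S\PP)/NP   >
      [1,2] "read" : ((S\PP)/NP)/PP
      [2,7] PP   >
        [2,4] PP/NP   <
          [2,3] "river" : NP
          [3,4] "city" : (PP/NP)\NP
        [4,7] NP   <
          [4,6] S   <
            [4,5] "with" : S\N
            [5,6] "every" : S\(S\N)
          [6,7] "this" : NP\S
    [7,8] "a" : NP

[0,1] PP  lex  "song"
[1,2] ((S\PP)/NP)/PP  lex  "read"
[2,3] NP  lex  "river"
[3,4] (PP/NP)\NP  lex  "city"
[2,4] PP/NP  <  k=3
[4,5] S\N  lex  "with"
[5,6] S\(S\N)  lex  "every"
[4,6] S  <  k=5
[6,7] NP\S  lex  "this"
[4,7] NP  <  k=6
[2,7] PP  >  k=4
[1,7] (S\PP)/NP  >  k=2
[7,8] NP  lex  "a"
[1,8] S\PP  >  k=7
[0,8] S  <  k=1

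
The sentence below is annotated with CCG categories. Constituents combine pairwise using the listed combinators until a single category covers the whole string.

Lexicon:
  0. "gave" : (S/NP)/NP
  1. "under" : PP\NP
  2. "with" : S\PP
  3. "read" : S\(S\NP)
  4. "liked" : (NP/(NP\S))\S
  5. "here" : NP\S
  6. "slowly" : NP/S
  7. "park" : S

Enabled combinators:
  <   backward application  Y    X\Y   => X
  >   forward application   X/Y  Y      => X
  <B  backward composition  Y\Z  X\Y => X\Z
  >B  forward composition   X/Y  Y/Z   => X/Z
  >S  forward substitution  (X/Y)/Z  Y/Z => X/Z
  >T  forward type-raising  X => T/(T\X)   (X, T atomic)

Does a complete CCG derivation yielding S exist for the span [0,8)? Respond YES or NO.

[0,8] S   >
  [0,6] S/NP   >
    [0,1] "gave" : (S/NP)/NP
    [1,6] NP   >
      [1,5] NP/(NP\S)   <
        [1,4] S   <
          [1,3] S\NP   <B
            [1,2] "under" : PP\NP
            [2,3] "with" : S\PP
          [3,4] "read" : S\(S\NP)
        [4,5] "liked" : (NP/(NP\S))\S
      [5,6] "here" : NP\S
  [6,8] NP   >
    [6,7] "slowly" : NP/S
    [7,8] "park" : S

YES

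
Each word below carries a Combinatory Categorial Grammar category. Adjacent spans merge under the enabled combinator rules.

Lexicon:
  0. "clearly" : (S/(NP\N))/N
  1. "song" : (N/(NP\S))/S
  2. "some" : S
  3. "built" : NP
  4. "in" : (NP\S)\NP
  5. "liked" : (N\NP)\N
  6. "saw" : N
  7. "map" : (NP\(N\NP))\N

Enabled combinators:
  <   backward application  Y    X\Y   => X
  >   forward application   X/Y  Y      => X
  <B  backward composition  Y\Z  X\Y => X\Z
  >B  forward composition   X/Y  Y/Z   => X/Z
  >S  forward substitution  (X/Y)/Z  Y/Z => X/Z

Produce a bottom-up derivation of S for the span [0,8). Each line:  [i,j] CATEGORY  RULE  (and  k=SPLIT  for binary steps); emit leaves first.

[0,8] S   >
  [0,5] S/(NP\N)   >
    [0,1] "clearly" : (S/(NP\N))/N
    [1,5] N   >
      [1,3] N/(NP\S)   >
        [1,2] "song" : (N/(NP\S))/S
        [2,3] "some" : S
      [3,5] NP\S   <
        [3,4] "built" : NP
        [4,5] "in" : (NP\S)\NP
  [5,8] NP\N   <B
    [5,6] "liked" : (N\NP)\N
    [6,8] NP\(N\NP)   <
      [6,7] "saw" : N
      [7,8] "map" : (NP\(N\NP))\N

[0,1] (S/(NP\N))/N  lex  "clearly"
[1,2] (N/(NP\S))/S  lex  "song"
[2,3] S  lex  "some"
[1,3] N/(NP\S)  >  k=2
[3,4] NP  lex  "built"
[4,5] (NP\S)\NP  lex  "in"
[3,5] NP\S  <  k=4
[1,5] N  >  k=3
[0,5] S/(NP\N)  >  k=1
[5,6] (N\NP)\N  lex  "liked"
[6,7] N  lex  "saw"
[7,8] (NP\(N\NP))\N  lex  "map"
[6,8] NP\(N\NP)  <  k=7
[5,8] NP\N  <B  k=6
[0,8] S  >  k=5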